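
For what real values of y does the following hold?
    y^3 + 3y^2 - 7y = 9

Rearrange: y^3 + 3y^2 - 7y - 9 = 0.
Possible rational roots are divisors of -9. Testing y = -1 gives 0, so (y + 1) is a factor.
Divide: y^3 + 3y^2 - 7y - 9 = (y + 1)(y^2 + 2y - 9).
Apply the quadratic formula to y^2 + 2y - 9 = 0: y = (-2 +/- sqrt(40))/2, i.e. y ~= 2.1623 or y ~= -4.1623.

y = -4.1623 or y = -1 or y = 2.1623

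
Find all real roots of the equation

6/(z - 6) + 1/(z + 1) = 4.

Multiply both sides by (z - 6)(z + 1):
6(z + 1) + (z - 6) = 4(z - 6)(z + 1).
Expand and collect terms: 4z² - 27z - 24 = 0.
By the quadratic formula, z = (27 ± √1113) / 8, so z ≈ 7.5452 or z ≈ -0.7952.
Neither value makes a denominator zero (z ≠ 6, z ≠ -1), so both are valid.

z = -0.7952 or z = 7.5452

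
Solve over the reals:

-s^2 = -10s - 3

s = -0.2915 or s = 10.2915

Rearrange to standard form: -s^2 + 10s + 3 = 0.
Discriminant: (10)^2 - 4*(-1)*3 = 112.
Quadratic formula: s = (-10 +/- sqrt(112)) / (-2).
So s = 5 - 2*sqrt(7) ~= -0.2915 or s = 5 + 2*sqrt(7) ~= 10.2915.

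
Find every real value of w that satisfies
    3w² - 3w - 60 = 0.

w = -4 or w = 5

Factor: 3(w + 4)(w - 5) = 0.
So w = -4 or w = 5.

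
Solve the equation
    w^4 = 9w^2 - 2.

w = -2.9618 or w = -0.4775 or w = 0.4775 or w = 2.9618

Let u = w^2. The equation becomes u^2 - 9u + 2 = 0.
By the quadratic formula, u = sqrt(73)/2 + 9/2 or u = 9/2 - sqrt(73)/2.
w^2 = sqrt(73)/2 + 9/2 gives w = +/-sqrt(sqrt(73)/2 + 9/2) ~= +/-2.9618.
w^2 = 9/2 - sqrt(73)/2 gives w = +/-sqrt(9/2 - sqrt(73)/2) ~= +/-0.4775.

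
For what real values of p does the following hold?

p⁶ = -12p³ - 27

p = -2.0801 or p = -1.4422

Let u = p³. The equation becomes u² + 12u + 27 = 0.
Factor: (u + 3)(u + 9) = 0, so u = -3 or u = -9.
p³ = -3 gives p = -∛(3) ≈ -1.4422.
p³ = -9 gives p = -∛(9) ≈ -2.0801.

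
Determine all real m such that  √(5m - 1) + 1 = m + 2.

m = 1 or m = 2

Isolate the radical: √(5m - 1) = m + 1.
Square both sides: 5m - 1 = (m + 1)².
Expand and rearrange: m² - 3m + 2 = 0.
Solving gives m = 2 or m = 1.
Check each candidate in the original equation:
  m = 2: √(9) = 3, while m + 1 = 3 — valid.
  m = 1: √(4) = 2, while m + 1 = 2 — valid.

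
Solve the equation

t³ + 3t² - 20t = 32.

t = -5.5616 or t = -1.4384 or t = 4

Rearrange: t³ + 3t² - 20t - 32 = 0.
Possible rational roots are divisors of -32. Testing t = 4 gives 0, so (t - 4) is a factor.
Divide: t³ + 3t² - 20t - 32 = (t - 4)(t² + 7t + 8).
Apply the quadratic formula to t² + 7t + 8 = 0: t = (-7 ± √17)/2, i.e. t ≈ -1.4384 or t ≈ -5.5616.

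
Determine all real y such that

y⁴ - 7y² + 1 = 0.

y = -2.618 or y = -0.382 or y = 0.382 or y = 2.618

Let u = y². The equation becomes u² - 7u + 1 = 0.
By the quadratic formula, u = 3·√(5)/2 + 7/2 or u = 7/2 - 3·√(5)/2.
y² = 3·√(5)/2 + 7/2 gives y = ±(√(5)/2 + 3/2) ≈ ±2.618.
y² = 7/2 - 3·√(5)/2 gives y = ±(3/2 - √(5)/2) ≈ ±0.382.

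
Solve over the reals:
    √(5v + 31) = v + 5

v = 1

Square both sides: 5v + 31 = (v + 5)².
Expand and rearrange: v² + 5v - 6 = 0.
Solving gives v = 1 or v = -6.
Check each candidate in the original equation:
  v = 1: √(36) = 6, while v + 5 = 6 — valid.
  v = -6: √(1) = 1, while v + 5 = -1 — extraneous.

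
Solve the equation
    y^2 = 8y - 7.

Bring every term to one side: y^2 - 8y + 7 = 0.
Factor: (y - 1)(y - 7) = 0.
So y = 1 or y = 7.

y = 1 or y = 7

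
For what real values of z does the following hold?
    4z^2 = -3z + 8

z = -1.8381 or z = 1.0881

Rearrange to standard form: 4z^2 + 3z - 8 = 0.
Discriminant: (3)^2 - 4*4*(-8) = 137.
Quadratic formula: z = (-3 +/- sqrt(137)) / 8.
So z = -3/8 + sqrt(137)/8 ~= 1.0881 or z = -sqrt(137)/8 - 3/8 ~= -1.8381.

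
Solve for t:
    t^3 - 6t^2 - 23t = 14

Rearrange: t^3 - 6t^2 - 23t - 14 = 0.
Possible rational roots are divisors of -14. Testing t = -2 gives 0, so (t + 2) is a factor.
Divide: t^3 - 6t^2 - 23t - 14 = (t + 2)(t^2 - 8t - 7).
Apply the quadratic formula to t^2 - 8t - 7 = 0: t = (8 +/- sqrt(92))/2, i.e. t ~= 8.7958 or t ~= -0.7958.

t = -2 or t = -0.7958 or t = 8.7958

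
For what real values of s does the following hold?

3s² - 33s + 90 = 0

Factor: 3(s - 6)(s - 5) = 0.
So s = 6 or s = 5.

s = 5 or s = 6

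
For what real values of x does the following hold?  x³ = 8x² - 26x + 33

Rearrange: x³ - 8x² + 26x - 33 = 0.
Possible rational roots are divisors of -33. Testing x = 3 gives 0, so (x - 3) is a factor.
Divide: x³ - 8x² + 26x - 33 = (x - 3)(x² - 5x + 11).
The quadratic x² - 5x + 11 has discriminant -19 < 0, so no further real roots.

x = 3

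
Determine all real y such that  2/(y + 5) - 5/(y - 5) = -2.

Multiply both sides by (y + 5)(y - 5):
2(y - 5) - 5(y + 5) = -2(y + 5)(y - 5).
Expand and collect terms: -2y² + 3y + 85 = 0.
By the quadratic formula, y = (-3 ± √689) / -4, so y ≈ -5.8122 or y ≈ 7.3122.
Neither value makes a denominator zero (y ≠ -5, y ≠ 5), so both are valid.

y = -5.8122 or y = 7.3122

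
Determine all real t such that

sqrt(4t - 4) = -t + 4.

t = 2

Square both sides: 4t - 4 = (-t + 4)^2.
Expand and rearrange: t^2 - 12t + 20 = 0.
Solving gives t = 10 or t = 2.
Check each candidate in the original equation:
  t = 10: sqrt(36) = 6, while -t + 4 = -6 — extraneous.
  t = 2: sqrt(4) = 2, while -t + 4 = 2 — valid.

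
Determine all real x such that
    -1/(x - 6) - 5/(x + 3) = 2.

Multiply both sides by (x - 6)(x + 3):
-(x + 3) - 5(x - 6) = 2(x - 6)(x + 3).
Expand and collect terms: 2x² - 63 = 0.
By the quadratic formula, x = (0 ± √504) / 4, so x ≈ 5.6125 or x ≈ -5.6125.
Neither value makes a denominator zero (x ≠ 6, x ≠ -3), so both are valid.

x = -5.6125 or x = 5.6125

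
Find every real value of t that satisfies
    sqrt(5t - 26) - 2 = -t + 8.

Isolate the radical: sqrt(5t - 26) = -t + 10.
Square both sides: 5t - 26 = (-t + 10)^2.
Expand and rearrange: t^2 - 25t + 126 = 0.
Solving gives t = 18 or t = 7.
Check each candidate in the original equation:
  t = 18: sqrt(64) = 8, while -t + 10 = -8 — extraneous.
  t = 7: sqrt(9) = 3, while -t + 10 = 3 — valid.

t = 7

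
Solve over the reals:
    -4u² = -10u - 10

u = -0.7656 or u = 3.2656

Rearrange to standard form: -4u² + 10u + 10 = 0.
Discriminant: (10)² − 4·(-4)·10 = 260.
Quadratic formula: u = (-10 ± √260) / (-8).
So u = 5/4 - √(65)/4 ≈ -0.7656 or u = 5/4 + √(65)/4 ≈ 3.2656.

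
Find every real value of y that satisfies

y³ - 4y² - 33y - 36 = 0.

Possible rational roots are divisors of -36. Testing y = -3 gives 0, so (y + 3) is a factor.
Divide: y³ - 4y² - 33y - 36 = (y + 3)(y² - 7y - 12).
Apply the quadratic formula to y² - 7y - 12 = 0: y = (7 ± √97)/2, i.e. y ≈ 8.4244 or y ≈ -1.4244.

y = -3 or y = -1.4244 or y = 8.4244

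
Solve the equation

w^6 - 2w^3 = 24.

Let u = w^3. The equation becomes u^2 - 2u - 24 = 0.
Factor: (u + 4)(u - 6) = 0, so u = -4 or u = 6.
w^3 = -4 gives w = -(4)^(1/3) ~= -1.5874.
w^3 = 6 gives w = (6)^(1/3) ~= 1.8171.

w = -1.5874 or w = 1.8171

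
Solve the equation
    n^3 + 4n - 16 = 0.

Possible rational roots are divisors of -16. Testing n = 2 gives 0, so (n - 2) is a factor.
Divide: n^3 + 4n - 16 = (n - 2)(n^2 + 2n + 8).
The quadratic n^2 + 2n + 8 has discriminant -28 < 0, so no further real roots.

n = 2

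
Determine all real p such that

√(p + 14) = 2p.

p = 2

Square both sides: p + 14 = (2p)².
Expand and rearrange: 4p² - p - 14 = 0.
Solving gives p = 2 or p = -1.75.
Check each candidate in the original equation:
  p = 2: √(16) = 4, while 2p = 4 — valid.
  p = -1.75: √(12.25) = 3.5, while 2p = -3.5 — extraneous.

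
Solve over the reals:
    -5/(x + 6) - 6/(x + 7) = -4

Multiply both sides by (x + 6)(x + 7):
-5(x + 7) - 6(x + 6) = -4(x + 6)(x + 7).
Expand and collect terms: -4x^2 - 41x - 97 = 0.
By the quadratic formula, x = (41 +/- sqrt(129)) / -8, so x ~= -6.5447 or x ~= -3.7053.
Neither value makes a denominator zero (x != -6, x != -7), so both are valid.

x = -6.5447 or x = -3.7053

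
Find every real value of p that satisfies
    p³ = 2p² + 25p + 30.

Rearrange: p³ - 2p² - 25p - 30 = 0.
Possible rational roots are divisors of -30. Testing p = -3 gives 0, so (p + 3) is a factor.
Divide: p³ - 2p² - 25p - 30 = (p + 3)(p² - 5p - 10).
Apply the quadratic formula to p² - 5p - 10 = 0: p = (5 ± √65)/2, i.e. p ≈ 6.5311 or p ≈ -1.5311.

p = -3 or p = -1.5311 or p = 6.5311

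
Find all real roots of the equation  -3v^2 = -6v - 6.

v = -0.7321 or v = 2.7321

Rearrange to standard form: -3v^2 + 6v + 6 = 0.
Discriminant: (6)^2 - 4*(-3)*6 = 108.
Quadratic formula: v = (-6 +/- sqrt(108)) / (-6).
So v = 1 - sqrt(3) ~= -0.7321 or v = 1 + sqrt(3) ~= 2.7321.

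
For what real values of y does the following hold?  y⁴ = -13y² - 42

Let u = y². The equation becomes u² + 13u + 42 = 0.
Factor: (u + 7)(u + 6) = 0, so u = -7 or u = -6.
y² = -7 < 0 has no real solution.
y² = -6 < 0 has no real solution.

No real solutions.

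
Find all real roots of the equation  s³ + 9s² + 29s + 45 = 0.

s = -5

Possible rational roots are divisors of 45. Testing s = -5 gives 0, so (s + 5) is a factor.
Divide: s³ + 9s² + 29s + 45 = (s + 5)(s² + 4s + 9).
The quadratic s² + 4s + 9 has discriminant -20 < 0, so no further real roots.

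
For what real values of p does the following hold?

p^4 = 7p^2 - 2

p = -2.5887 or p = -0.5463 or p = 0.5463 or p = 2.5887

Let u = p^2. The equation becomes u^2 - 7u + 2 = 0.
By the quadratic formula, u = sqrt(41)/2 + 7/2 or u = 7/2 - sqrt(41)/2.
p^2 = sqrt(41)/2 + 7/2 gives p = +/-sqrt(sqrt(41)/2 + 7/2) ~= +/-2.5887.
p^2 = 7/2 - sqrt(41)/2 gives p = +/-sqrt(7/2 - sqrt(41)/2) ~= +/-0.5463.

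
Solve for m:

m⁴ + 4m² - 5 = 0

m = -1 or m = 1

Let u = m². The equation becomes u² + 4u - 5 = 0.
Factor: (u + 5)(u - 1) = 0, so u = -5 or u = 1.
m² = -5 < 0 has no real solution.
m² = 1 gives m = ±1.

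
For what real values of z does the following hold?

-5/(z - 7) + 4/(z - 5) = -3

Multiply both sides by (z - 7)(z - 5):
-5(z - 5) + 4(z - 7) = -3(z - 7)(z - 5).
Expand and collect terms: -3z^2 + 37z - 102 = 0.
By the quadratic formula, z = (-37 +/- sqrt(145)) / -6, so z ~= 4.1597 or z ~= 8.1736.
Neither value makes a denominator zero (z != 7, z != 5), so both are valid.

z = 4.1597 or z = 8.1736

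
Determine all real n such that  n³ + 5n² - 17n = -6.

Rearrange: n³ + 5n² - 17n + 6 = 0.
Possible rational roots are divisors of 6. Testing n = 2 gives 0, so (n - 2) is a factor.
Divide: n³ + 5n² - 17n + 6 = (n - 2)(n² + 7n - 3).
Apply the quadratic formula to n² + 7n - 3 = 0: n = (-7 ± √61)/2, i.e. n ≈ 0.4051 or n ≈ -7.4051.

n = -7.4051 or n = 0.4051 or n = 2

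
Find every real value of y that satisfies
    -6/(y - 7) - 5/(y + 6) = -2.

Multiply both sides by (y - 7)(y + 6):
-6(y + 6) - 5(y - 7) = -2(y - 7)(y + 6).
Expand and collect terms: -2y^2 + 13y + 85 = 0.
By the quadratic formula, y = (-13 +/- sqrt(849)) / -4, so y ~= -4.0344 or y ~= 10.5344.
Neither value makes a denominator zero (y != 7, y != -6), so both are valid.

y = -4.0344 or y = 10.5344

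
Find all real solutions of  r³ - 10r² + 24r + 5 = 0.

Possible rational roots are divisors of 5. Testing r = 5 gives 0, so (r - 5) is a factor.
Divide: r³ - 10r² + 24r + 5 = (r - 5)(r² - 5r - 1).
Apply the quadratic formula to r² - 5r - 1 = 0: r = (5 ± √29)/2, i.e. r ≈ 5.1926 or r ≈ -0.1926.

r = -0.1926 or r = 5 or r = 5.1926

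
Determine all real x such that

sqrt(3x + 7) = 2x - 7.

x = 6

Square both sides: 3x + 7 = (2x - 7)^2.
Expand and rearrange: 4x^2 - 31x + 42 = 0.
Solving gives x = 6 or x = 1.75.
Check each candidate in the original equation:
  x = 6: sqrt(25) = 5, while 2x - 7 = 5 — valid.
  x = 1.75: sqrt(12.25) = 3.5, while 2x - 7 = -3.5 — extraneous.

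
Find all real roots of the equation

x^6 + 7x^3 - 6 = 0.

Let u = x^3. The equation becomes u^2 + 7u - 6 = 0.
By the quadratic formula, u = -7/2 + sqrt(73)/2 or u = -sqrt(73)/2 - 7/2.
x^3 = -7/2 + sqrt(73)/2 gives x = (-7/2 + sqrt(73)/2)^(1/3) ~= 0.9174.
x^3 = -sqrt(73)/2 - 7/2 gives x = -(7/2 + sqrt(73)/2)^(1/3) ~= -1.9808.

x = -1.9808 or x = 0.9174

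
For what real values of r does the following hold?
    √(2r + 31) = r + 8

r = -3

Square both sides: 2r + 31 = (r + 8)².
Expand and rearrange: r² + 14r + 33 = 0.
Solving gives r = -3 or r = -11.
Check each candidate in the original equation:
  r = -3: √(25) = 5, while r + 8 = 5 — valid.
  r = -11: √(9) = 3, while r + 8 = -3 — extraneous.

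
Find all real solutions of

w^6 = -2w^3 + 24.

Let u = w^3. The equation becomes u^2 + 2u - 24 = 0.
Factor: (u + 6)(u - 4) = 0, so u = -6 or u = 4.
w^3 = -6 gives w = -(6)^(1/3) ~= -1.8171.
w^3 = 4 gives w = (4)^(1/3) ~= 1.5874.

w = -1.8171 or w = 1.5874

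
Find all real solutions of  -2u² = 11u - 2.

Rearrange to standard form: -2u² - 11u + 2 = 0.
Discriminant: (-11)² − 4·(-2)·2 = 137.
Quadratic formula: u = (11 ± √137) / (-4).
So u = -√(137)/4 - 11/4 ≈ -5.6762 or u = -11/4 + √(137)/4 ≈ 0.1762.

u = -5.6762 or u = 0.1762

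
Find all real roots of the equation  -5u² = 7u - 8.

Rearrange to standard form: -5u² - 7u + 8 = 0.
Discriminant: (-7)² − 4·(-5)·8 = 209.
Quadratic formula: u = (7 ± √209) / (-10).
So u = -√(209)/10 - 7/10 ≈ -2.1457 or u = -7/10 + √(209)/10 ≈ 0.7457.

u = -2.1457 or u = 0.7457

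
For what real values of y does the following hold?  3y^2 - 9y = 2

y = -0.2078 or y = 3.2078

Rearrange to standard form: 3y^2 - 9y - 2 = 0.
Discriminant: (-9)^2 - 4*3*(-2) = 105.
Quadratic formula: y = (9 +/- sqrt(105)) / 6.
So y = 3/2 + sqrt(105)/6 ~= 3.2078 or y = 3/2 - sqrt(105)/6 ~= -0.2078.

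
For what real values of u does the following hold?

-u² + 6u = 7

Rearrange to standard form: -u² + 6u - 7 = 0.
Discriminant: (6)² − 4·(-1)·(-7) = 8.
Quadratic formula: u = (-6 ± √8) / (-2).
So u = 3 - √(2) ≈ 1.5858 or u = √(2) + 3 ≈ 4.4142.

u = 1.5858 or u = 4.4142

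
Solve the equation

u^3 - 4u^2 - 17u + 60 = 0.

u = -4 or u = 3 or u = 5

Possible rational roots are divisors of 60. Testing u = 5 gives 0, so (u - 5) is a factor.
Divide: u^3 - 4u^2 - 17u + 60 = (u - 5)(u^2 + u - 12).
Factor the quadratic: u = 3 or u = -4.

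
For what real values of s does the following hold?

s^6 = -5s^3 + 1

s = -1.7317 or s = 0.5775

Let u = s^3. The equation becomes u^2 + 5u - 1 = 0.
By the quadratic formula, u = -5/2 + sqrt(29)/2 or u = -sqrt(29)/2 - 5/2.
s^3 = -5/2 + sqrt(29)/2 gives s = (-5/2 + sqrt(29)/2)^(1/3) ~= 0.5775.
s^3 = -sqrt(29)/2 - 5/2 gives s = -(5/2 + sqrt(29)/2)^(1/3) ~= -1.7317.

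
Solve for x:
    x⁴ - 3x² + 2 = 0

x = -1.4142 or x = -1 or x = 1 or x = 1.4142

Let u = x². The equation becomes u² - 3u + 2 = 0.
Factor: (u - 1)(u - 2) = 0, so u = 1 or u = 2.
x² = 1 gives x = ±1.
x² = 2 gives x = ±√(2) ≈ ±1.4142.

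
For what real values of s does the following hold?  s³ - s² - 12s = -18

s = -3.6458 or s = 1.6458 or s = 3

Rearrange: s³ - s² - 12s + 18 = 0.
Possible rational roots are divisors of 18. Testing s = 3 gives 0, so (s - 3) is a factor.
Divide: s³ - s² - 12s + 18 = (s - 3)(s² + 2s - 6).
Apply the quadratic formula to s² + 2s - 6 = 0: s = (-2 ± √28)/2, i.e. s ≈ 1.6458 or s ≈ -3.6458.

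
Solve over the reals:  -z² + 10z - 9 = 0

Factor: -1(z - 1)(z - 9) = 0.
So z = 1 or z = 9.

z = 1 or z = 9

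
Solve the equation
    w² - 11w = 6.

Rearrange to standard form: w² - 11w - 6 = 0.
Discriminant: (-11)² − 4·1·(-6) = 145.
Quadratic formula: w = (11 ± √145) / 2.
So w = 11/2 + √(145)/2 ≈ 11.5208 or w = 11/2 - √(145)/2 ≈ -0.5208.

w = -0.5208 or w = 11.5208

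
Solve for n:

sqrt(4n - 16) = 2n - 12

n = 8

Square both sides: 4n - 16 = (2n - 12)^2.
Expand and rearrange: 4n^2 - 52n + 160 = 0.
Solving gives n = 8 or n = 5.
Check each candidate in the original equation:
  n = 8: sqrt(16) = 4, while 2n - 12 = 4 — valid.
  n = 5: sqrt(4) = 2, while 2n - 12 = -2 — extraneous.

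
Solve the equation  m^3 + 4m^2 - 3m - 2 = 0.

m = -4.5616 or m = -0.4384 or m = 1

Possible rational roots are divisors of -2. Testing m = 1 gives 0, so (m - 1) is a factor.
Divide: m^3 + 4m^2 - 3m - 2 = (m - 1)(m^2 + 5m + 2).
Apply the quadratic formula to m^2 + 5m + 2 = 0: m = (-5 +/- sqrt(17))/2, i.e. m ~= -0.4384 or m ~= -4.5616.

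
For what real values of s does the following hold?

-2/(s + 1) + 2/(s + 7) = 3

Multiply both sides by (s + 1)(s + 7):
-2(s + 7) + 2(s + 1) = 3(s + 1)(s + 7).
Expand and collect terms: 3s² + 24s + 33 = 0.
By the quadratic formula, s = (-24 ± √180) / 6, so s ≈ -1.7639 or s ≈ -6.2361.
Neither value makes a denominator zero (s ≠ -1, s ≠ -7), so both are valid.

s = -6.2361 or s = -1.7639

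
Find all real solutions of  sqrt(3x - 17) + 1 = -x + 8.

Isolate the radical: sqrt(3x - 17) = -x + 7.
Square both sides: 3x - 17 = (-x + 7)^2.
Expand and rearrange: x^2 - 17x + 66 = 0.
Solving gives x = 11 or x = 6.
Check each candidate in the original equation:
  x = 11: sqrt(16) = 4, while -x + 7 = -4 — extraneous.
  x = 6: sqrt(1) = 1, while -x + 7 = 1 — valid.

x = 6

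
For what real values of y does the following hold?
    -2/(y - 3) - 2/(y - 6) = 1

Multiply both sides by (y - 3)(y - 6):
-2(y - 6) - 2(y - 3) = (y - 3)(y - 6).
Expand and collect terms: y^2 - 5y = 0.
Factor or apply the quadratic formula: y = 5 or y = 0.
Neither value makes a denominator zero (y != 3, y != 6), so both are valid.

y = 0 or y = 5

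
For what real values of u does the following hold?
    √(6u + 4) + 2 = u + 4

u = 0 or u = 2

Isolate the radical: √(6u + 4) = u + 2.
Square both sides: 6u + 4 = (u + 2)².
Expand and rearrange: u² - 2u = 0.
Solving gives u = 2 or u = 0.
Check each candidate in the original equation:
  u = 2: √(16) = 4, while u + 2 = 4 — valid.
  u = 0: √(4) = 2, while u + 2 = 2 — valid.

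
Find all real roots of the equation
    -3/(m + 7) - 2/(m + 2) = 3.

Multiply both sides by (m + 7)(m + 2):
-3(m + 2) - 2(m + 7) = 3(m + 7)(m + 2).
Expand and collect terms: 3m^2 + 32m + 62 = 0.
By the quadratic formula, m = (-32 +/- sqrt(280)) / 6, so m ~= -2.5445 or m ~= -8.1222.
Neither value makes a denominator zero (m != -7, m != -2), so both are valid.

m = -8.1222 or m = -2.5445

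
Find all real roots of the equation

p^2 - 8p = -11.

p = 1.7639 or p = 6.2361

Rearrange to standard form: p^2 - 8p + 11 = 0.
Discriminant: (-8)^2 - 4*1*11 = 20.
Quadratic formula: p = (8 +/- sqrt(20)) / 2.
So p = sqrt(5) + 4 ~= 6.2361 or p = 4 - sqrt(5) ~= 1.7639.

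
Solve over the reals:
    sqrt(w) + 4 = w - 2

w = 9

Isolate the radical: sqrt(w) = w - 6.
Square both sides: w = (w - 6)^2.
Expand and rearrange: w^2 - 13w + 36 = 0.
Solving gives w = 9 or w = 4.
Check each candidate in the original equation:
  w = 9: sqrt(9) = 3, while w - 6 = 3 — valid.
  w = 4: sqrt(4) = 2, while w - 6 = -2 — extraneous.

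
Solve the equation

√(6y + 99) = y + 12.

Square both sides: 6y + 99 = (y + 12)².
Expand and rearrange: y² + 18y + 45 = 0.
Solving gives y = -3 or y = -15.
Check each candidate in the original equation:
  y = -3: √(81) = 9, while y + 12 = 9 — valid.
  y = -15: √(9) = 3, while y + 12 = -3 — extraneous.

y = -3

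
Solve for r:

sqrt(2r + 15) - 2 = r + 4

Isolate the radical: sqrt(2r + 15) = r + 6.
Square both sides: 2r + 15 = (r + 6)^2.
Expand and rearrange: r^2 + 10r + 21 = 0.
Solving gives r = -3 or r = -7.
Check each candidate in the original equation:
  r = -3: sqrt(9) = 3, while r + 6 = 3 — valid.
  r = -7: sqrt(1) = 1, while r + 6 = -1 — extraneous.

r = -3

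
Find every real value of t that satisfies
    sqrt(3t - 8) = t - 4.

Square both sides: 3t - 8 = (t - 4)^2.
Expand and rearrange: t^2 - 11t + 24 = 0.
Solving gives t = 8 or t = 3.
Check each candidate in the original equation:
  t = 8: sqrt(16) = 4, while t - 4 = 4 — valid.
  t = 3: sqrt(1) = 1, while t - 4 = -1 — extraneous.

t = 8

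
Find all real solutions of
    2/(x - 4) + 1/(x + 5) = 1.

x = -4.1962 or x = 6.1962

Multiply both sides by (x - 4)(x + 5):
2(x + 5) + (x - 4) = (x - 4)(x + 5).
Expand and collect terms: x^2 - 2x - 26 = 0.
By the quadratic formula, x = (2 +/- sqrt(108)) / 2, so x ~= 6.1962 or x ~= -4.1962.
Neither value makes a denominator zero (x != 4, x != -5), so both are valid.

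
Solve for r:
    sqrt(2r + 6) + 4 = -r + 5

r = -1

Isolate the radical: sqrt(2r + 6) = -r + 1.
Square both sides: 2r + 6 = (-r + 1)^2.
Expand and rearrange: r^2 - 4r - 5 = 0.
Solving gives r = 5 or r = -1.
Check each candidate in the original equation:
  r = 5: sqrt(16) = 4, while -r + 1 = -4 — extraneous.
  r = -1: sqrt(4) = 2, while -r + 1 = 2 — valid.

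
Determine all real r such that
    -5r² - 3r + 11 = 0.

Discriminant: (-3)² − 4·(-5)·11 = 229.
Quadratic formula: r = (3 ± √229) / (-10).
So r = -√(229)/10 - 3/10 ≈ -1.8133 or r = -3/10 + √(229)/10 ≈ 1.2133.

r = -1.8133 or r = 1.2133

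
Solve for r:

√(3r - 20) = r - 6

Square both sides: 3r - 20 = (r - 6)².
Expand and rearrange: r² - 15r + 56 = 0.
Solving gives r = 8 or r = 7.
Check each candidate in the original equation:
  r = 8: √(4) = 2, while r - 6 = 2 — valid.
  r = 7: √(1) = 1, while r - 6 = 1 — valid.

r = 7 or r = 8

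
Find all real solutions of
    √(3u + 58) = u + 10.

Square both sides: 3u + 58 = (u + 10)².
Expand and rearrange: u² + 17u + 42 = 0.
Solving gives u = -3 or u = -14.
Check each candidate in the original equation:
  u = -3: √(49) = 7, while u + 10 = 7 — valid.
  u = -14: √(16) = 4, while u + 10 = -4 — extraneous.

u = -3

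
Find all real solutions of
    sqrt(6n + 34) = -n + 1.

Square both sides: 6n + 34 = (-n + 1)^2.
Expand and rearrange: n^2 - 8n - 33 = 0.
Solving gives n = 11 or n = -3.
Check each candidate in the original equation:
  n = 11: sqrt(100) = 10, while -n + 1 = -10 — extraneous.
  n = -3: sqrt(16) = 4, while -n + 1 = 4 — valid.

n = -3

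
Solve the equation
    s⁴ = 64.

Let u = s². The equation becomes u² - 64 = 0.
Factor: (u + 8)(u - 8) = 0, so u = -8 or u = 8.
s² = -8 < 0 has no real solution.
s² = 8 gives s = ±2·√(2) ≈ ±2.8284.

s = -2.8284 or s = 2.8284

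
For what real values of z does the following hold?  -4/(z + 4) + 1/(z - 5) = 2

Multiply both sides by (z + 4)(z - 5):
-4(z - 5) + (z + 4) = 2(z + 4)(z - 5).
Expand and collect terms: 2z^2 + z - 64 = 0.
By the quadratic formula, z = (-1 +/- sqrt(513)) / 4, so z ~= 5.4124 or z ~= -5.9124.
Neither value makes a denominator zero (z != -4, z != 5), so both are valid.

z = -5.9124 or z = 5.4124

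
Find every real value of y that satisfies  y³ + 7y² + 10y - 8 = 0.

Possible rational roots are divisors of -8. Testing y = -4 gives 0, so (y + 4) is a factor.
Divide: y³ + 7y² + 10y - 8 = (y + 4)(y² + 3y - 2).
Apply the quadratic formula to y² + 3y - 2 = 0: y = (-3 ± √17)/2, i.e. y ≈ 0.5616 or y ≈ -3.5616.

y = -4 or y = -3.5616 or y = 0.5616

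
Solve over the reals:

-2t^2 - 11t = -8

t = -6.1504 or t = 0.6504

Rearrange to standard form: -2t^2 - 11t + 8 = 0.
Discriminant: (-11)^2 - 4*(-2)*8 = 185.
Quadratic formula: t = (11 +/- sqrt(185)) / (-4).
So t = -sqrt(185)/4 - 11/4 ~= -6.1504 or t = -11/4 + sqrt(185)/4 ~= 0.6504.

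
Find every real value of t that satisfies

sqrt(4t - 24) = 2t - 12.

Square both sides: 4t - 24 = (2t - 12)^2.
Expand and rearrange: 4t^2 - 52t + 168 = 0.
Solving gives t = 7 or t = 6.
Check each candidate in the original equation:
  t = 7: sqrt(4) = 2, while 2t - 12 = 2 — valid.
  t = 6: sqrt(0) = 0, while 2t - 12 = 0 — valid.

t = 6 or t = 7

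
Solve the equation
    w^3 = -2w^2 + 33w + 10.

w = -6.7016 or w = -0.2984 or w = 5

Rearrange: w^3 + 2w^2 - 33w - 10 = 0.
Possible rational roots are divisors of -10. Testing w = 5 gives 0, so (w - 5) is a factor.
Divide: w^3 + 2w^2 - 33w - 10 = (w - 5)(w^2 + 7w + 2).
Apply the quadratic formula to w^2 + 7w + 2 = 0: w = (-7 +/- sqrt(41))/2, i.e. w ~= -0.2984 or w ~= -6.7016.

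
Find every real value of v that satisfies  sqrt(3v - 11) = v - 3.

Square both sides: 3v - 11 = (v - 3)^2.
Expand and rearrange: v^2 - 9v + 20 = 0.
Solving gives v = 5 or v = 4.
Check each candidate in the original equation:
  v = 5: sqrt(4) = 2, while v - 3 = 2 — valid.
  v = 4: sqrt(1) = 1, while v - 3 = 1 — valid.

v = 4 or v = 5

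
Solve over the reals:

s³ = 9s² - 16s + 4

Rearrange: s³ - 9s² + 16s - 4 = 0.
Possible rational roots are divisors of -4. Testing s = 2 gives 0, so (s - 2) is a factor.
Divide: s³ - 9s² + 16s - 4 = (s - 2)(s² - 7s + 2).
Apply the quadratic formula to s² - 7s + 2 = 0: s = (7 ± √41)/2, i.e. s ≈ 6.7016 or s ≈ 0.2984.

s = 0.2984 or s = 2 or s = 6.7016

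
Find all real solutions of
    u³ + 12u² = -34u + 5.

u = -7.1401 or u = -5 or u = 0.1401

Rearrange: u³ + 12u² + 34u - 5 = 0.
Possible rational roots are divisors of -5. Testing u = -5 gives 0, so (u + 5) is a factor.
Divide: u³ + 12u² + 34u - 5 = (u + 5)(u² + 7u - 1).
Apply the quadratic formula to u² + 7u - 1 = 0: u = (-7 ± √53)/2, i.e. u ≈ 0.1401 or u ≈ -7.1401.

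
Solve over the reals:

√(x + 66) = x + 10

Square both sides: x + 66 = (x + 10)².
Expand and rearrange: x² + 19x + 34 = 0.
Solving gives x = -2 or x = -17.
Check each candidate in the original equation:
  x = -2: √(64) = 8, while x + 10 = 8 — valid.
  x = -17: √(49) = 7, while x + 10 = -7 — extraneous.

x = -2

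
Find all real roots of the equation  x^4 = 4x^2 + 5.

x = -2.2361 or x = 2.2361

Let u = x^2. The equation becomes u^2 - 4u - 5 = 0.
Factor: (u + 1)(u - 5) = 0, so u = -1 or u = 5.
x^2 = -1 < 0 has no real solution.
x^2 = 5 gives x = +/-sqrt(5) ~= +/-2.2361.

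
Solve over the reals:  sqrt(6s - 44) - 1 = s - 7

Isolate the radical: sqrt(6s - 44) = s - 6.
Square both sides: 6s - 44 = (s - 6)^2.
Expand and rearrange: s^2 - 18s + 80 = 0.
Solving gives s = 10 or s = 8.
Check each candidate in the original equation:
  s = 10: sqrt(16) = 4, while s - 6 = 4 — valid.
  s = 8: sqrt(4) = 2, while s - 6 = 2 — valid.

s = 8 or s = 10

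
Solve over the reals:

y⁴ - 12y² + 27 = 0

Let u = y². The equation becomes u² - 12u + 27 = 0.
Factor: (u - 9)(u - 3) = 0, so u = 9 or u = 3.
y² = 9 gives y = ±3.
y² = 3 gives y = ±√(3) ≈ ±1.7321.

y = -3 or y = -1.7321 or y = 1.7321 or y = 3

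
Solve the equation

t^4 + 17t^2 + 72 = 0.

Let u = t^2. The equation becomes u^2 + 17u + 72 = 0.
Factor: (u + 9)(u + 8) = 0, so u = -9 or u = -8.
t^2 = -9 < 0 has no real solution.
t^2 = -8 < 0 has no real solution.

No real solutions.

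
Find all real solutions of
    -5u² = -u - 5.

Rearrange to standard form: -5u² + u + 5 = 0.
Discriminant: (1)² − 4·(-5)·5 = 101.
Quadratic formula: u = (-1 ± √101) / (-10).
So u = 1/10 - √(101)/10 ≈ -0.905 or u = 1/10 + √(101)/10 ≈ 1.105.

u = -0.905 or u = 1.105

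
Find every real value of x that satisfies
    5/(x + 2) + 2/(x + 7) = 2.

Multiply both sides by (x + 2)(x + 7):
5(x + 7) + 2(x + 2) = 2(x + 2)(x + 7).
Expand and collect terms: 2x² + 11x - 11 = 0.
By the quadratic formula, x = (-11 ± √209) / 4, so x ≈ 0.8642 or x ≈ -6.3642.
Neither value makes a denominator zero (x ≠ -2, x ≠ -7), so both are valid.

x = -6.3642 or x = 0.8642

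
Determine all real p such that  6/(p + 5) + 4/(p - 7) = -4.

p = -6.6189 or p = 6.1189

Multiply both sides by (p + 5)(p - 7):
6(p - 7) + 4(p + 5) = -4(p + 5)(p - 7).
Expand and collect terms: -4p² - 2p + 162 = 0.
By the quadratic formula, p = (2 ± √2596) / -8, so p ≈ -6.6189 or p ≈ 6.1189.
Neither value makes a denominator zero (p ≠ -5, p ≠ 7), so both are valid.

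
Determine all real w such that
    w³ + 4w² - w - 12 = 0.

Possible rational roots are divisors of -12. Testing w = -3 gives 0, so (w + 3) is a factor.
Divide: w³ + 4w² - w - 12 = (w + 3)(w² + w - 4).
Apply the quadratic formula to w² + w - 4 = 0: w = (-1 ± √17)/2, i.e. w ≈ 1.5616 or w ≈ -2.5616.

w = -3 or w = -2.5616 or w = 1.5616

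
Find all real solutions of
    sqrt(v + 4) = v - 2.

Square both sides: v + 4 = (v - 2)^2.
Expand and rearrange: v^2 - 5v = 0.
Solving gives v = 5 or v = 0.
Check each candidate in the original equation:
  v = 5: sqrt(9) = 3, while v - 2 = 3 — valid.
  v = 0: sqrt(4) = 2, while v - 2 = -2 — extraneous.

v = 5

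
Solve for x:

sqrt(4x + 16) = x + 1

Square both sides: 4x + 16 = (x + 1)^2.
Expand and rearrange: x^2 - 2x - 15 = 0.
Solving gives x = 5 or x = -3.
Check each candidate in the original equation:
  x = 5: sqrt(36) = 6, while x + 1 = 6 — valid.
  x = -3: sqrt(4) = 2, while x + 1 = -2 — extraneous.

x = 5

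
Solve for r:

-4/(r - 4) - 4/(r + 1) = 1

Multiply both sides by (r - 4)(r + 1):
-4(r + 1) - 4(r - 4) = (r - 4)(r + 1).
Expand and collect terms: r^2 + 5r - 16 = 0.
By the quadratic formula, r = (-5 +/- sqrt(89)) / 2, so r ~= 2.217 or r ~= -7.217.
Neither value makes a denominator zero (r != 4, r != -1), so both are valid.

r = -7.217 or r = 2.217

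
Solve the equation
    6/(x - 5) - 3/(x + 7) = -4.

Multiply both sides by (x - 5)(x + 7):
6(x + 7) - 3(x - 5) = -4(x - 5)(x + 7).
Expand and collect terms: -4x^2 - 11x + 83 = 0.
By the quadratic formula, x = (11 +/- sqrt(1449)) / -8, so x ~= -6.1332 or x ~= 3.3832.
Neither value makes a denominator zero (x != 5, x != -7), so both are valid.

x = -6.1332 or x = 3.3832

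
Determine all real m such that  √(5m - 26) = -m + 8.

m = 6

Square both sides: 5m - 26 = (-m + 8)².
Expand and rearrange: m² - 21m + 90 = 0.
Solving gives m = 15 or m = 6.
Check each candidate in the original equation:
  m = 15: √(49) = 7, while -m + 8 = -7 — extraneous.
  m = 6: √(4) = 2, while -m + 8 = 2 — valid.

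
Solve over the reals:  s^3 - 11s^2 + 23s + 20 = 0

s = -0.6533 or s = 4 or s = 7.6533

Possible rational roots are divisors of 20. Testing s = 4 gives 0, so (s - 4) is a factor.
Divide: s^3 - 11s^2 + 23s + 20 = (s - 4)(s^2 - 7s - 5).
Apply the quadratic formula to s^2 - 7s - 5 = 0: s = (7 +/- sqrt(69))/2, i.e. s ~= 7.6533 or s ~= -0.6533.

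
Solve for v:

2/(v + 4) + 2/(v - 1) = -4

Multiply both sides by (v + 4)(v - 1):
2(v - 1) + 2(v + 4) = -4(v + 4)(v - 1).
Expand and collect terms: -4v^2 - 16v + 10 = 0.
By the quadratic formula, v = (16 +/- sqrt(416)) / -8, so v ~= -4.5495 or v ~= 0.5495.
Neither value makes a denominator zero (v != -4, v != 1), so both are valid.

v = -4.5495 or v = 0.5495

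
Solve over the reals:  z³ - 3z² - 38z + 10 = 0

z = -5 or z = 0.2583 or z = 7.7417

Possible rational roots are divisors of 10. Testing z = -5 gives 0, so (z + 5) is a factor.
Divide: z³ - 3z² - 38z + 10 = (z + 5)(z² - 8z + 2).
Apply the quadratic formula to z² - 8z + 2 = 0: z = (8 ± √56)/2, i.e. z ≈ 7.7417 or z ≈ 0.2583.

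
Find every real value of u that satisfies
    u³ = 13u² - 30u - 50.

u = -1.099 or u = 5 or u = 9.099

Rearrange: u³ - 13u² + 30u + 50 = 0.
Possible rational roots are divisors of 50. Testing u = 5 gives 0, so (u - 5) is a factor.
Divide: u³ - 13u² + 30u + 50 = (u - 5)(u² - 8u - 10).
Apply the quadratic formula to u² - 8u - 10 = 0: u = (8 ± √104)/2, i.e. u ≈ 9.099 or u ≈ -1.099.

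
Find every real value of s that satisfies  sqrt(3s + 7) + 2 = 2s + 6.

s = -1

Isolate the radical: sqrt(3s + 7) = 2s + 4.
Square both sides: 3s + 7 = (2s + 4)^2.
Expand and rearrange: 4s^2 + 13s + 9 = 0.
Solving gives s = -1 or s = -2.25.
Check each candidate in the original equation:
  s = -1: sqrt(4) = 2, while 2s + 4 = 2 — valid.
  s = -2.25: sqrt(0.25) = 0.5, while 2s + 4 = -0.5 — extraneous.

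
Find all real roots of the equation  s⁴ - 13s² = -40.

Let u = s². The equation becomes u² - 13u + 40 = 0.
Factor: (u - 5)(u - 8) = 0, so u = 5 or u = 8.
s² = 5 gives s = ±√(5) ≈ ±2.2361.
s² = 8 gives s = ±2·√(2) ≈ ±2.8284.

s = -2.8284 or s = -2.2361 or s = 2.2361 or s = 2.8284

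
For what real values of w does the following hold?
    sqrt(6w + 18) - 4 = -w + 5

Isolate the radical: sqrt(6w + 18) = -w + 9.
Square both sides: 6w + 18 = (-w + 9)^2.
Expand and rearrange: w^2 - 24w + 63 = 0.
Solving gives w = 21 or w = 3.
Check each candidate in the original equation:
  w = 21: sqrt(144) = 12, while -w + 9 = -12 — extraneous.
  w = 3: sqrt(36) = 6, while -w + 9 = 6 — valid.

w = 3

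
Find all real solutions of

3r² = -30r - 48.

r = -8 or r = -2

Bring every term to one side: 3r² + 30r + 48 = 0.
Factor: 3(r + 8)(r + 2) = 0.
So r = -8 or r = -2.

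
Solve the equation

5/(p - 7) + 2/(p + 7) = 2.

p = -6.1596 or p = 9.6596

Multiply both sides by (p - 7)(p + 7):
5(p + 7) + 2(p - 7) = 2(p - 7)(p + 7).
Expand and collect terms: 2p^2 - 7p - 119 = 0.
By the quadratic formula, p = (7 +/- sqrt(1001)) / 4, so p ~= 9.6596 or p ~= -6.1596.
Neither value makes a denominator zero (p != 7, p != -7), so both are valid.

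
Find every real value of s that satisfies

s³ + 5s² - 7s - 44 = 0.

Possible rational roots are divisors of -44. Testing s = -4 gives 0, so (s + 4) is a factor.
Divide: s³ + 5s² - 7s - 44 = (s + 4)(s² + s - 11).
Apply the quadratic formula to s² + s - 11 = 0: s = (-1 ± √45)/2, i.e. s ≈ 2.8541 or s ≈ -3.8541.

s = -4 or s = -3.8541 or s = 2.8541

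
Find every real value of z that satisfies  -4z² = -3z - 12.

z = -1.3972 or z = 2.1472

Rearrange to standard form: -4z² + 3z + 12 = 0.
Discriminant: (3)² − 4·(-4)·12 = 201.
Quadratic formula: z = (-3 ± √201) / (-8).
So z = 3/8 - √(201)/8 ≈ -1.3972 or z = 3/8 + √(201)/8 ≈ 2.1472.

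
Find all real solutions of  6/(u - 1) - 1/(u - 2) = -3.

u = -0.7863 or u = 2.1196

Multiply both sides by (u - 1)(u - 2):
6(u - 2) - (u - 1) = -3(u - 1)(u - 2).
Expand and collect terms: -3u² + 4u + 5 = 0.
By the quadratic formula, u = (-4 ± √76) / -6, so u ≈ -0.7863 or u ≈ 2.1196.
Neither value makes a denominator zero (u ≠ 1, u ≠ 2), so both are valid.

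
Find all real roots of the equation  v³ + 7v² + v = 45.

v = -5 or v = -4.1623 or v = 2.1623

Rearrange: v³ + 7v² + v - 45 = 0.
Possible rational roots are divisors of -45. Testing v = -5 gives 0, so (v + 5) is a factor.
Divide: v³ + 7v² + v - 45 = (v + 5)(v² + 2v - 9).
Apply the quadratic formula to v² + 2v - 9 = 0: v = (-2 ± √40)/2, i.e. v ≈ 2.1623 or v ≈ -4.1623.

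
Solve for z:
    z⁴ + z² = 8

Let u = z². The equation becomes u² + u - 8 = 0.
By the quadratic formula, u = -1/2 + √(33)/2 or u = -√(33)/2 - 1/2.
z² = -1/2 + √(33)/2 gives z = ±√(-1/2 + √(33)/2) ≈ ±1.5402.
z² = -√(33)/2 - 1/2 < 0 has no real solution.

z = -1.5402 or z = 1.5402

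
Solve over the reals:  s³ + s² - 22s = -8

s = -5.3723 or s = 0.3723 or s = 4

Rearrange: s³ + s² - 22s + 8 = 0.
Possible rational roots are divisors of 8. Testing s = 4 gives 0, so (s - 4) is a factor.
Divide: s³ + s² - 22s + 8 = (s - 4)(s² + 5s - 2).
Apply the quadratic formula to s² + 5s - 2 = 0: s = (-5 ± √33)/2, i.e. s ≈ 0.3723 or s ≈ -5.3723.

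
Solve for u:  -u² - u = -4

Rearrange to standard form: -u² - u + 4 = 0.
Discriminant: (-1)² − 4·(-1)·4 = 17.
Quadratic formula: u = (1 ± √17) / (-2).
So u = -√(17)/2 - 1/2 ≈ -2.5616 or u = -1/2 + √(17)/2 ≈ 1.5616.

u = -2.5616 or u = 1.5616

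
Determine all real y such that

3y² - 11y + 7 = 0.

Discriminant: (-11)² − 4·3·7 = 37.
Quadratic formula: y = (11 ± √37) / 6.
So y = √(37)/6 + 11/6 ≈ 2.8471 or y = 11/6 - √(37)/6 ≈ 0.8195.

y = 0.8195 or y = 2.8471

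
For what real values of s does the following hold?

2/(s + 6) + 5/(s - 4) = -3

s = -6.7885 or s = 2.4551

Multiply both sides by (s + 6)(s - 4):
2(s - 4) + 5(s + 6) = -3(s + 6)(s - 4).
Expand and collect terms: -3s² - 13s + 50 = 0.
By the quadratic formula, s = (13 ± √769) / -6, so s ≈ -6.7885 or s ≈ 2.4551.
Neither value makes a denominator zero (s ≠ -6, s ≠ 4), so both are valid.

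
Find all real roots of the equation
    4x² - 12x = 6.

x = -0.4365 or x = 3.4365

Rearrange to standard form: 4x² - 12x - 6 = 0.
Discriminant: (-12)² − 4·4·(-6) = 240.
Quadratic formula: x = (12 ± √240) / 8.
So x = 3/2 + √(15)/2 ≈ 3.4365 or x = 3/2 - √(15)/2 ≈ -0.4365.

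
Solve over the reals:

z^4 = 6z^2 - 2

Let u = z^2. The equation becomes u^2 - 6u + 2 = 0.
By the quadratic formula, u = sqrt(7) + 3 or u = 3 - sqrt(7).
z^2 = sqrt(7) + 3 gives z = +/-sqrt(sqrt(7) + 3) ~= +/-2.3761.
z^2 = 3 - sqrt(7) gives z = +/-sqrt(3 - sqrt(7)) ~= +/-0.5952.

z = -2.3761 or z = -0.5952 or z = 0.5952 or z = 2.3761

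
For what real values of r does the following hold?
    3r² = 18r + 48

Bring every term to one side: 3r² - 18r - 48 = 0.
Factor: 3(r - 8)(r + 2) = 0.
So r = 8 or r = -2.

r = -2 or r = 8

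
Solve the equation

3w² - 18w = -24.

Bring every term to one side: 3w² - 18w + 24 = 0.
Factor: 3(w - 4)(w - 2) = 0.
So w = 4 or w = 2.

w = 2 or w = 4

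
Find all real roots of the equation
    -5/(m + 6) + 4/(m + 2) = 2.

Multiply both sides by (m + 6)(m + 2):
-5(m + 2) + 4(m + 6) = 2(m + 6)(m + 2).
Expand and collect terms: 2m^2 + 17m + 10 = 0.
By the quadratic formula, m = (-17 +/- sqrt(209)) / 4, so m ~= -0.6358 or m ~= -7.8642.
Neither value makes a denominator zero (m != -6, m != -2), so both are valid.

m = -7.8642 or m = -0.6358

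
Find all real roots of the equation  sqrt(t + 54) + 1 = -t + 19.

Isolate the radical: sqrt(t + 54) = -t + 18.
Square both sides: t + 54 = (-t + 18)^2.
Expand and rearrange: t^2 - 37t + 270 = 0.
Solving gives t = 27 or t = 10.
Check each candidate in the original equation:
  t = 27: sqrt(81) = 9, while -t + 18 = -9 — extraneous.
  t = 10: sqrt(64) = 8, while -t + 18 = 8 — valid.

t = 10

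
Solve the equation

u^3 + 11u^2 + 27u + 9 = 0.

u = -7.6056 or u = -3 or u = -0.3944

Possible rational roots are divisors of 9. Testing u = -3 gives 0, so (u + 3) is a factor.
Divide: u^3 + 11u^2 + 27u + 9 = (u + 3)(u^2 + 8u + 3).
Apply the quadratic formula to u^2 + 8u + 3 = 0: u = (-8 +/- sqrt(52))/2, i.e. u ~= -0.3944 or u ~= -7.6056.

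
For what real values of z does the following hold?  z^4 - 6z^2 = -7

z = -2.101 or z = -1.2593 or z = 1.2593 or z = 2.101

Let u = z^2. The equation becomes u^2 - 6u + 7 = 0.
By the quadratic formula, u = sqrt(2) + 3 or u = 3 - sqrt(2).
z^2 = sqrt(2) + 3 gives z = +/-sqrt(sqrt(2) + 3) ~= +/-2.101.
z^2 = 3 - sqrt(2) gives z = +/-sqrt(3 - sqrt(2)) ~= +/-1.2593.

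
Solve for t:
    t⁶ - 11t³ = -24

Let u = t³. The equation becomes u² - 11u + 24 = 0.
Factor: (u - 8)(u - 3) = 0, so u = 8 or u = 3.
t³ = 8 gives t = 2.
t³ = 3 gives t = ∛(3) ≈ 1.4422.

t = 1.4422 or t = 2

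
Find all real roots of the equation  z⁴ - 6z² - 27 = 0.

z = -3 or z = 3

Let u = z². The equation becomes u² - 6u - 27 = 0.
Factor: (u - 9)(u + 3) = 0, so u = 9 or u = -3.
z² = 9 gives z = ±3.
z² = -3 < 0 has no real solution.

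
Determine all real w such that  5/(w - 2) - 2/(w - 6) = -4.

Multiply both sides by (w - 2)(w - 6):
5(w - 6) - 2(w - 2) = -4(w - 2)(w - 6).
Expand and collect terms: -4w² + 29w - 22 = 0.
By the quadratic formula, w = (-29 ± √489) / -8, so w ≈ 0.8608 or w ≈ 6.3892.
Neither value makes a denominator zero (w ≠ 2, w ≠ 6), so both are valid.

w = 0.8608 or w = 6.3892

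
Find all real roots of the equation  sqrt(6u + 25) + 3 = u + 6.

u = 4

Isolate the radical: sqrt(6u + 25) = u + 3.
Square both sides: 6u + 25 = (u + 3)^2.
Expand and rearrange: u^2 - 16 = 0.
Solving gives u = 4 or u = -4.
Check each candidate in the original equation:
  u = 4: sqrt(49) = 7, while u + 3 = 7 — valid.
  u = -4: sqrt(1) = 1, while u + 3 = -1 — extraneous.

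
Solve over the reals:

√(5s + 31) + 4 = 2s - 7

Isolate the radical: √(5s + 31) = 2s - 11.
Square both sides: 5s + 31 = (2s - 11)².
Expand and rearrange: 4s² - 49s + 90 = 0.
Solving gives s = 10 or s = 2.25.
Check each candidate in the original equation:
  s = 10: √(81) = 9, while 2s - 11 = 9 — valid.
  s = 2.25: √(42.25) = 6.5, while 2s - 11 = -6.5 — extraneous.

s = 10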